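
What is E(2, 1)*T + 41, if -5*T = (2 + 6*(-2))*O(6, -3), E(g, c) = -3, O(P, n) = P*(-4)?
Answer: 185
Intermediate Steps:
O(P, n) = -4*P
T = -48 (T = -(2 + 6*(-2))*(-4*6)/5 = -(2 - 12)*(-24)/5 = -(-2)*(-24) = -⅕*240 = -48)
E(2, 1)*T + 41 = -3*(-48) + 41 = 144 + 41 = 185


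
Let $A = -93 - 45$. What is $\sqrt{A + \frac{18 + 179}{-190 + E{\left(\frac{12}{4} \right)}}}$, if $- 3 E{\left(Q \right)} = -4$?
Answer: $\frac{i \sqrt{44543634}}{566} \approx 11.792 i$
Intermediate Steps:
$E{\left(Q \right)} = \frac{4}{3}$ ($E{\left(Q \right)} = \left(- \frac{1}{3}\right) \left(-4\right) = \frac{4}{3}$)
$A = -138$
$\sqrt{A + \frac{18 + 179}{-190 + E{\left(\frac{12}{4} \right)}}} = \sqrt{-138 + \frac{18 + 179}{-190 + \frac{4}{3}}} = \sqrt{-138 + \frac{197}{- \frac{566}{3}}} = \sqrt{-138 + 197 \left(- \frac{3}{566}\right)} = \sqrt{-138 - \frac{591}{566}} = \sqrt{- \frac{78699}{566}} = \frac{i \sqrt{44543634}}{566}$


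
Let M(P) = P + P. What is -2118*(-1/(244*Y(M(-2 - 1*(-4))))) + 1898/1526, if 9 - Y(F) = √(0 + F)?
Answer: 231209/93086 ≈ 2.4838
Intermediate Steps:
M(P) = 2*P
Y(F) = 9 - √F (Y(F) = 9 - √(0 + F) = 9 - √F)
-2118*(-1/(244*Y(M(-2 - 1*(-4))))) + 1898/1526 = -2118*(-1/(244*(9 - √(2*(-2 - 1*(-4)))))) + 1898/1526 = -2118*(-1/(244*(9 - √(2*(-2 + 4))))) + 1898*(1/1526) = -2118*(-1/(244*(9 - √(2*2)))) + 949/763 = -2118*(-1/(244*(9 - √4))) + 949/763 = -2118*(-1/(244*(9 - 1*2))) + 949/763 = -2118*(-1/(244*(9 - 2))) + 949/763 = -2118/(7*(-244)) + 949/763 = -2118/(-1708) + 949/763 = -2118*(-1/1708) + 949/763 = 1059/854 + 949/763 = 231209/93086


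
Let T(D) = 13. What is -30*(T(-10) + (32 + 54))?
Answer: -2970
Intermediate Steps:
-30*(T(-10) + (32 + 54)) = -30*(13 + (32 + 54)) = -30*(13 + 86) = -30*99 = -2970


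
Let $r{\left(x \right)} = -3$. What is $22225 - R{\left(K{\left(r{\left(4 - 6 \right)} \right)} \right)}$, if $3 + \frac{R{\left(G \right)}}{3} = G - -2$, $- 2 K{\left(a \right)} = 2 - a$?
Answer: $\frac{44471}{2} \approx 22236.0$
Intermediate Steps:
$K{\left(a \right)} = -1 + \frac{a}{2}$ ($K{\left(a \right)} = - \frac{2 - a}{2} = -1 + \frac{a}{2}$)
$R{\left(G \right)} = -3 + 3 G$ ($R{\left(G \right)} = -9 + 3 \left(G - -2\right) = -9 + 3 \left(G + 2\right) = -9 + 3 \left(2 + G\right) = -9 + \left(6 + 3 G\right) = -3 + 3 G$)
$22225 - R{\left(K{\left(r{\left(4 - 6 \right)} \right)} \right)} = 22225 - \left(-3 + 3 \left(-1 + \frac{1}{2} \left(-3\right)\right)\right) = 22225 - \left(-3 + 3 \left(-1 - \frac{3}{2}\right)\right) = 22225 - \left(-3 + 3 \left(- \frac{5}{2}\right)\right) = 22225 - \left(-3 - \frac{15}{2}\right) = 22225 - - \frac{21}{2} = 22225 + \frac{21}{2} = \frac{44471}{2}$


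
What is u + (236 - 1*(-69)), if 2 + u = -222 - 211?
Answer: -130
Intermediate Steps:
u = -435 (u = -2 + (-222 - 211) = -2 - 433 = -435)
u + (236 - 1*(-69)) = -435 + (236 - 1*(-69)) = -435 + (236 + 69) = -435 + 305 = -130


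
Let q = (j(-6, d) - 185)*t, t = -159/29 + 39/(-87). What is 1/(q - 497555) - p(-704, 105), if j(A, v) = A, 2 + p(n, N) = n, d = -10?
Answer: 10163747529/14396243 ≈ 706.00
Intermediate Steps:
p(n, N) = -2 + n
t = -172/29 (t = -159*1/29 + 39*(-1/87) = -159/29 - 13/29 = -172/29 ≈ -5.9310)
q = 32852/29 (q = (-6 - 185)*(-172/29) = -191*(-172/29) = 32852/29 ≈ 1132.8)
1/(q - 497555) - p(-704, 105) = 1/(32852/29 - 497555) - (-2 - 704) = 1/(-14396243/29) - 1*(-706) = -29/14396243 + 706 = 10163747529/14396243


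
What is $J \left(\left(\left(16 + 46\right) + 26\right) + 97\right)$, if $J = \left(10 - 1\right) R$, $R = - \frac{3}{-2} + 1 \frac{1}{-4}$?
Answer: $\frac{8325}{4} \approx 2081.3$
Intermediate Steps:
$R = \frac{5}{4}$ ($R = \left(-3\right) \left(- \frac{1}{2}\right) + 1 \left(- \frac{1}{4}\right) = \frac{3}{2} - \frac{1}{4} = \frac{5}{4} \approx 1.25$)
$J = \frac{45}{4}$ ($J = \left(10 - 1\right) \frac{5}{4} = 9 \cdot \frac{5}{4} = \frac{45}{4} \approx 11.25$)
$J \left(\left(\left(16 + 46\right) + 26\right) + 97\right) = \frac{45 \left(\left(\left(16 + 46\right) + 26\right) + 97\right)}{4} = \frac{45 \left(\left(62 + 26\right) + 97\right)}{4} = \frac{45 \left(88 + 97\right)}{4} = \frac{45}{4} \cdot 185 = \frac{8325}{4}$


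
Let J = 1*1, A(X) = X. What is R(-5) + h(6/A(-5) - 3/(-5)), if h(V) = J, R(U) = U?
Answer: -4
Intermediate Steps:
J = 1
h(V) = 1
R(-5) + h(6/A(-5) - 3/(-5)) = -5 + 1 = -4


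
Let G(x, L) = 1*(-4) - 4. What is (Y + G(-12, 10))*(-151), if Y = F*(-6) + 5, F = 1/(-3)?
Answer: 151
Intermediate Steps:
G(x, L) = -8 (G(x, L) = -4 - 4 = -8)
F = -⅓ ≈ -0.33333
Y = 7 (Y = -⅓*(-6) + 5 = 2 + 5 = 7)
(Y + G(-12, 10))*(-151) = (7 - 8)*(-151) = -1*(-151) = 151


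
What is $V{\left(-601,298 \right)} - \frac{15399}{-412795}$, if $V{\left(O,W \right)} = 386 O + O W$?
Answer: $- \frac{169693404381}{412795} \approx -4.1108 \cdot 10^{5}$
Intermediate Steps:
$V{\left(-601,298 \right)} - \frac{15399}{-412795} = - 601 \left(386 + 298\right) - \frac{15399}{-412795} = \left(-601\right) 684 - - \frac{15399}{412795} = -411084 + \frac{15399}{412795} = - \frac{169693404381}{412795}$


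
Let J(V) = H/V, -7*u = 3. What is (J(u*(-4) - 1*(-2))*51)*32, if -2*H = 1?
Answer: -2856/13 ≈ -219.69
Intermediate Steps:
u = -3/7 (u = -⅐*3 = -3/7 ≈ -0.42857)
H = -½ (H = -½*1 = -½ ≈ -0.50000)
J(V) = -1/(2*V)
(J(u*(-4) - 1*(-2))*51)*32 = (-1/(2*(-3/7*(-4) - 1*(-2)))*51)*32 = (-1/(2*(12/7 + 2))*51)*32 = (-1/(2*26/7)*51)*32 = (-½*7/26*51)*32 = -7/52*51*32 = -357/52*32 = -2856/13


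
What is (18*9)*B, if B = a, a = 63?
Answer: 10206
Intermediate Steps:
B = 63
(18*9)*B = (18*9)*63 = 162*63 = 10206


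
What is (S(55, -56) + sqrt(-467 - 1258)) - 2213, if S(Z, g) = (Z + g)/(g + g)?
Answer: -247855/112 + 5*I*sqrt(69) ≈ -2213.0 + 41.533*I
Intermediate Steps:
S(Z, g) = (Z + g)/(2*g) (S(Z, g) = (Z + g)/((2*g)) = (Z + g)*(1/(2*g)) = (Z + g)/(2*g))
(S(55, -56) + sqrt(-467 - 1258)) - 2213 = ((1/2)*(55 - 56)/(-56) + sqrt(-467 - 1258)) - 2213 = ((1/2)*(-1/56)*(-1) + sqrt(-1725)) - 2213 = (1/112 + 5*I*sqrt(69)) - 2213 = -247855/112 + 5*I*sqrt(69)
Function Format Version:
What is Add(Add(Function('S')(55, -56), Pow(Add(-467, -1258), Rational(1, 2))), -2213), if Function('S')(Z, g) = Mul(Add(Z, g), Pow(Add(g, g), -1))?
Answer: Add(Rational(-247855, 112), Mul(5, I, Pow(69, Rational(1, 2)))) ≈ Add(-2213.0, Mul(41.533, I))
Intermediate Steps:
Function('S')(Z, g) = Mul(Rational(1, 2), Pow(g, -1), Add(Z, g)) (Function('S')(Z, g) = Mul(Add(Z, g), Pow(Mul(2, g), -1)) = Mul(Add(Z, g), Mul(Rational(1, 2), Pow(g, -1))) = Mul(Rational(1, 2), Pow(g, -1), Add(Z, g)))
Add(Add(Function('S')(55, -56), Pow(Add(-467, -1258), Rational(1, 2))), -2213) = Add(Add(Mul(Rational(1, 2), Pow(-56, -1), Add(55, -56)), Pow(Add(-467, -1258), Rational(1, 2))), -2213) = Add(Add(Mul(Rational(1, 2), Rational(-1, 56), -1), Pow(-1725, Rational(1, 2))), -2213) = Add(Add(Rational(1, 112), Mul(5, I, Pow(69, Rational(1, 2)))), -2213) = Add(Rational(-247855, 112), Mul(5, I, Pow(69, Rational(1, 2))))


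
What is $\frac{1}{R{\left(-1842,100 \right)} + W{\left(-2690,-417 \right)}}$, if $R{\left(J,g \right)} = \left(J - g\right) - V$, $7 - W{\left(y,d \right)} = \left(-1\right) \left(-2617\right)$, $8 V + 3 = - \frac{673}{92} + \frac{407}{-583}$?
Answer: $- \frac{39008}{177510715} \approx -0.00021975$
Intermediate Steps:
$V = - \frac{53701}{39008}$ ($V = - \frac{3}{8} + \frac{- \frac{673}{92} + \frac{407}{-583}}{8} = - \frac{3}{8} + \frac{\left(-673\right) \frac{1}{92} + 407 \left(- \frac{1}{583}\right)}{8} = - \frac{3}{8} + \frac{- \frac{673}{92} - \frac{37}{53}}{8} = - \frac{3}{8} + \frac{1}{8} \left(- \frac{39073}{4876}\right) = - \frac{3}{8} - \frac{39073}{39008} = - \frac{53701}{39008} \approx -1.3767$)
$W{\left(y,d \right)} = -2610$ ($W{\left(y,d \right)} = 7 - \left(-1\right) \left(-2617\right) = 7 - 2617 = -2610$)
$R{\left(J,g \right)} = \frac{53701}{39008} + J - g$ ($R{\left(J,g \right)} = \left(J - g\right) - - \frac{53701}{39008} = \left(J - g\right) + \frac{53701}{39008} = \frac{53701}{39008} + J - g$)
$\frac{1}{R{\left(-1842,100 \right)} + W{\left(-2690,-417 \right)}} = \frac{1}{\left(\frac{53701}{39008} - 1842 - 100\right) - 2610} = \frac{1}{- \frac{75699835}{39008} - 2610} = \frac{1}{- \frac{177510715}{39008}} = - \frac{39008}{177510715}$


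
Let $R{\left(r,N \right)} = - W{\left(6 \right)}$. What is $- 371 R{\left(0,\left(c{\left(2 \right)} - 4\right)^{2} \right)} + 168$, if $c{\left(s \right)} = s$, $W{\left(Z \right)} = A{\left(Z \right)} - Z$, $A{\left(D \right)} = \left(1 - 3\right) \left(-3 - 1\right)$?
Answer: $910$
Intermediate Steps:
$A{\left(D \right)} = 8$ ($A{\left(D \right)} = \left(-2\right) \left(-4\right) = 8$)
$W{\left(Z \right)} = 8 - Z$
$R{\left(r,N \right)} = -2$ ($R{\left(r,N \right)} = - (8 - 6) = \left(-1\right) 2 = -2$)
$- 371 R{\left(0,\left(c{\left(2 \right)} - 4\right)^{2} \right)} + 168 = \left(-371\right) \left(-2\right) + 168 = 742 + 168 = 910$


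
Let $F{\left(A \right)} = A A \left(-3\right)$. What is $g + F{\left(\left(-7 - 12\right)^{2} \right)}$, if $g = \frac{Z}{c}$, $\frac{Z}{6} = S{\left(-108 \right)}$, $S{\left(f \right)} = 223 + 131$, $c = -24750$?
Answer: $- \frac{537574243}{1375} \approx -3.9096 \cdot 10^{5}$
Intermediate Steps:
$S{\left(f \right)} = 354$
$Z = 2124$ ($Z = 6 \cdot 354 = 2124$)
$F{\left(A \right)} = - 3 A^{2}$ ($F{\left(A \right)} = A^{2} \left(-3\right) = - 3 A^{2}$)
$g = - \frac{118}{1375}$ ($g = \frac{2124}{-24750} = 2124 \left(- \frac{1}{24750}\right) = - \frac{118}{1375} \approx -0.085818$)
$g + F{\left(\left(-7 - 12\right)^{2} \right)} = - \frac{118}{1375} - 3 \left(\left(-7 - 12\right)^{2}\right)^{2} = - \frac{118}{1375} - 3 \left(\left(-19\right)^{2}\right)^{2} = - \frac{118}{1375} - 3 \cdot 361^{2} = - \frac{118}{1375} - 390963 = - \frac{537574243}{1375}$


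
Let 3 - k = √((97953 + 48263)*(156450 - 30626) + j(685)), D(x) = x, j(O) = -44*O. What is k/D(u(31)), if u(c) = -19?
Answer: -3/19 + 6*√511040329/19 ≈ 7138.6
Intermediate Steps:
k = 3 - 6*√511040329 (k = 3 - √((97953 + 48263)*(156450 - 30626) - 44*685) = 3 - √(146216*125824 - 30140) = 3 - √(18397481984 - 30140) = 3 - √18397451844 = 3 - 6*√511040329 ≈ -1.3563e+5)
k/D(u(31)) = (3 - 6*√511040329)/(-19) = (3 - 6*√511040329)*(-1/19) = -3/19 + 6*√511040329/19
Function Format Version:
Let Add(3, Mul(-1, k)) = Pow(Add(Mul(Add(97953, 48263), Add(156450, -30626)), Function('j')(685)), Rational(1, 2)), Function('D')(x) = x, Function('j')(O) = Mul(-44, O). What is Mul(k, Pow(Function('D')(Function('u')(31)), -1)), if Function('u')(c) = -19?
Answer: Add(Rational(-3, 19), Mul(Rational(6, 19), Pow(511040329, Rational(1, 2)))) ≈ 7138.6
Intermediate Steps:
k = Add(3, Mul(-6, Pow(511040329, Rational(1, 2)))) (k = Add(3, Mul(-1, Pow(Add(Mul(Add(97953, 48263), Add(156450, -30626)), Mul(-44, 685)), Rational(1, 2)))) = Add(3, Mul(-1, Pow(Add(Mul(146216, 125824), -30140), Rational(1, 2)))) = Add(3, Mul(-1, Pow(Add(18397481984, -30140), Rational(1, 2)))) = Add(3, Mul(-1, Pow(18397451844, Rational(1, 2)))) = Add(3, Mul(-1, Mul(6, Pow(511040329, Rational(1, 2))))) = Add(3, Mul(-6, Pow(511040329, Rational(1, 2)))) ≈ -1.3563e+5)
Mul(k, Pow(Function('D')(Function('u')(31)), -1)) = Mul(Add(3, Mul(-6, Pow(511040329, Rational(1, 2)))), Pow(-19, -1)) = Mul(Add(3, Mul(-6, Pow(511040329, Rational(1, 2)))), Rational(-1, 19)) = Add(Rational(-3, 19), Mul(Rational(6, 19), Pow(511040329, Rational(1, 2))))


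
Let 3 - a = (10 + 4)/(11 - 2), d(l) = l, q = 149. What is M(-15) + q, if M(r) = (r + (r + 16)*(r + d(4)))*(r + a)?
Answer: 4513/9 ≈ 501.44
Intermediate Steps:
a = 13/9 (a = 3 - (10 + 4)/(11 - 2) = 3 - 14/9 = 13/9 ≈ 1.4444)
M(r) = (13/9 + r)*(r + (4 + r)*(16 + r)) (M(r) = (r + (r + 16)*(r + 4))*(r + 13/9) = (r + (16 + r)*(4 + r))*(13/9 + r) = (r + (4 + r)*(16 + r))*(13/9 + r) = (13/9 + r)*(r + (4 + r)*(16 + r)))
M(-15) + q = (832/9 + (-15)³ + (202/9)*(-15)² + (283/3)*(-15)) + 149 = (832/9 - 3375 + (202/9)*225 - 1415) + 149 = (832/9 - 3375 + 5050 - 1415) + 149 = 3172/9 + 149 = 4513/9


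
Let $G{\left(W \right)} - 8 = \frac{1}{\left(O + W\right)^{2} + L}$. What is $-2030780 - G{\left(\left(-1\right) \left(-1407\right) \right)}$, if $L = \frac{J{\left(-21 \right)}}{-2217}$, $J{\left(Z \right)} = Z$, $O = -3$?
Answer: $- \frac{2958307023091967}{1456728631} \approx -2.0308 \cdot 10^{6}$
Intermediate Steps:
$L = \frac{7}{739}$ ($L = - \frac{21}{-2217} = \left(-21\right) \left(- \frac{1}{2217}\right) = \frac{7}{739} \approx 0.0094723$)
$G{\left(W \right)} = 8 + \frac{1}{\frac{7}{739} + \left(-3 + W\right)^{2}}$ ($G{\left(W \right)} = 8 + \frac{1}{\left(-3 + W\right)^{2} + \frac{7}{739}} = 8 + \frac{1}{\frac{7}{739} + \left(-3 + W\right)^{2}}$)
$-2030780 - G{\left(\left(-1\right) \left(-1407\right) \right)} = -2030780 - \frac{795 + 5912 \left(-3 - -1407\right)^{2}}{7 + 739 \left(-3 - -1407\right)^{2}} = -2030780 - \frac{795 + 5912 \left(-3 + 1407\right)^{2}}{7 + 739 \left(-3 + 1407\right)^{2}} = -2030780 - \frac{795 + 5912 \cdot 1404^{2}}{7 + 739 \cdot 1404^{2}} = -2030780 - \frac{795 + 5912 \cdot 1971216}{7 + 739 \cdot 1971216} = -2030780 - \frac{795 + 11653828992}{7 + 1456728624} = -2030780 - \frac{1}{1456728631} \cdot 11653829787 = -2030780 - \frac{11653829787}{1456728631} = - \frac{2958307023091967}{1456728631}$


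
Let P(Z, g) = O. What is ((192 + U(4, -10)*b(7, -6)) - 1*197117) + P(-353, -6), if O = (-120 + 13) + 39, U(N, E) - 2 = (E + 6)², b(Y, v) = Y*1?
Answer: -196867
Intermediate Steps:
b(Y, v) = Y
U(N, E) = 2 + (6 + E)² (U(N, E) = 2 + (E + 6)² = 2 + (6 + E)²)
O = -68 (O = -107 + 39 = -68)
P(Z, g) = -68
((192 + U(4, -10)*b(7, -6)) - 1*197117) + P(-353, -6) = ((192 + (2 + (6 - 10)²)*7) - 1*197117) - 68 = ((192 + (2 + (-4)²)*7) - 197117) - 68 = ((192 + (2 + 16)*7) - 197117) - 68 = ((192 + 18*7) - 197117) - 68 = ((192 + 126) - 197117) - 68 = (318 - 197117) - 68 = -196799 - 68 = -196867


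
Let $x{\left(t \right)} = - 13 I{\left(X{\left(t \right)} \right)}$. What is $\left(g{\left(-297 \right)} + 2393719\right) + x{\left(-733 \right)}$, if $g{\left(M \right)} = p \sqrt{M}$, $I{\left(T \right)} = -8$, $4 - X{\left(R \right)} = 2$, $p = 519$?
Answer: $2393823 + 1557 i \sqrt{33} \approx 2.3938 \cdot 10^{6} + 8944.3 i$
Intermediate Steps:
$X{\left(R \right)} = 2$ ($X{\left(R \right)} = 4 - 2 = 2$)
$g{\left(M \right)} = 519 \sqrt{M}$
$x{\left(t \right)} = 104$ ($x{\left(t \right)} = \left(-13\right) \left(-8\right) = 104$)
$\left(g{\left(-297 \right)} + 2393719\right) + x{\left(-733 \right)} = \left(519 \sqrt{-297} + 2393719\right) + 104 = \left(519 \cdot 3 i \sqrt{33} + 2393719\right) + 104 = \left(1557 i \sqrt{33} + 2393719\right) + 104 = \left(2393719 + 1557 i \sqrt{33}\right) + 104 = 2393823 + 1557 i \sqrt{33}$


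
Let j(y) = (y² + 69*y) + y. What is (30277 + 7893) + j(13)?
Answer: 39249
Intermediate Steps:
j(y) = y² + 70*y
(30277 + 7893) + j(13) = (30277 + 7893) + 13*(70 + 13) = 38170 + 13*83 = 38170 + 1079 = 39249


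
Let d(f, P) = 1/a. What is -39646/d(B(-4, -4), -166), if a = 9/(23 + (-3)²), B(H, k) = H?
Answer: -178407/16 ≈ -11150.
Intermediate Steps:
a = 9/32 (a = 9/(23 + 9) = 9/32 ≈ 0.28125)
d(f, P) = 32/9 (d(f, P) = 1/(9/32) = 32/9)
-39646/d(B(-4, -4), -166) = -39646/32/9 = -39646*9/32 = -178407/16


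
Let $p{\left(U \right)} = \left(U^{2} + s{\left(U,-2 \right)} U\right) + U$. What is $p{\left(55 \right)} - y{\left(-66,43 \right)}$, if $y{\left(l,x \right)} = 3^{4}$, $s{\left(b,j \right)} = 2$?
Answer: $3109$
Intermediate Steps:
$y{\left(l,x \right)} = 81$
$p{\left(U \right)} = U^{2} + 3 U$ ($p{\left(U \right)} = \left(U^{2} + 2 U\right) + U = U^{2} + 3 U$)
$p{\left(55 \right)} - y{\left(-66,43 \right)} = 55 \left(3 + 55\right) - 81 = 55 \cdot 58 - 81 = 3190 - 81 = 3109$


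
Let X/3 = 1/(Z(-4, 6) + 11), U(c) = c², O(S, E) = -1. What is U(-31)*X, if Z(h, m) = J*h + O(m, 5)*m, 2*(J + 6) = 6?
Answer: 2883/17 ≈ 169.59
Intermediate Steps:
J = -3 (J = -6 + (½)*6 = -6 + 3 = -3)
Z(h, m) = -m - 3*h (Z(h, m) = -3*h - m = -m - 3*h)
X = 3/17 (X = 3/((-1*6 - 3*(-4)) + 11) = 3/((-6 + 12) + 11) = 3/(6 + 11) = 3/17 ≈ 0.17647)
U(-31)*X = (-31)²*(3/17) = 961*(3/17) = 2883/17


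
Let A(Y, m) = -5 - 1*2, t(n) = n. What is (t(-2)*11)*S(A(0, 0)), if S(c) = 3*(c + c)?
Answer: 924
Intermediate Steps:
A(Y, m) = -7 (A(Y, m) = -5 - 2 = -7)
S(c) = 6*c (S(c) = 3*(2*c) = 6*c)
(t(-2)*11)*S(A(0, 0)) = (-2*11)*(6*(-7)) = -22*(-42) = 924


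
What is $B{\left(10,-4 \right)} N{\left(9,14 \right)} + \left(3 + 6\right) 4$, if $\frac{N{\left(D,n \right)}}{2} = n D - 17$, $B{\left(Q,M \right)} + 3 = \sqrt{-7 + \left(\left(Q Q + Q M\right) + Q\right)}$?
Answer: $-618 + 654 \sqrt{7} \approx 1112.3$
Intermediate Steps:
$B{\left(Q,M \right)} = -3 + \sqrt{-7 + Q + Q^{2} + M Q}$ ($B{\left(Q,M \right)} = -3 + \sqrt{-7 + \left(\left(Q Q + Q M\right) + Q\right)} = -3 + \sqrt{-7 + \left(\left(Q^{2} + M Q\right) + Q\right)} = -3 + \sqrt{-7 + \left(Q + Q^{2} + M Q\right)} = -3 + \sqrt{-7 + Q + Q^{2} + M Q}$)
$N{\left(D,n \right)} = -34 + 2 D n$ ($N{\left(D,n \right)} = 2 \left(n D - 17\right) = 2 \left(D n - 17\right) = 2 \left(-17 + D n\right) = -34 + 2 D n$)
$B{\left(10,-4 \right)} N{\left(9,14 \right)} + \left(3 + 6\right) 4 = \left(-3 + \sqrt{-7 + 10 + 10^{2} - 40}\right) \left(-34 + 2 \cdot 9 \cdot 14\right) + \left(3 + 6\right) 4 = \left(-3 + \sqrt{-7 + 10 + 100 - 40}\right) \left(-34 + 252\right) + 9 \cdot 4 = \left(-3 + \sqrt{63}\right) 218 + 36 = \left(-3 + 3 \sqrt{7}\right) 218 + 36 = \left(-654 + 654 \sqrt{7}\right) + 36 = -618 + 654 \sqrt{7}$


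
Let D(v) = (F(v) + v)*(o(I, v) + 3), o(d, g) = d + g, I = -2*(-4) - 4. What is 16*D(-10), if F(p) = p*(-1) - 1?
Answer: 48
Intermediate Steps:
F(p) = -1 - p (F(p) = -p - 1 = -1 - p)
I = 4 (I = 8 - 4 = 4)
D(v) = -7 - v (D(v) = ((-1 - v) + v)*((4 + v) + 3) = -(7 + v) = -7 - v)
16*D(-10) = 16*(-7 - 1*(-10)) = 16*(-7 + 10) = 16*3 = 48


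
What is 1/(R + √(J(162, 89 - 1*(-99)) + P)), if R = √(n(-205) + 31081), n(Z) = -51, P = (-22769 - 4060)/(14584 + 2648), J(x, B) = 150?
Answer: 1436/(√306103863 + 1436*√31030) ≈ 0.0053096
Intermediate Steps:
P = -8943/5744 (P = -26829/17232 = -26829*1/17232 = -8943/5744 ≈ -1.5569)
R = √31030 (R = √(-51 + 31081) = √31030 ≈ 176.15)
1/(R + √(J(162, 89 - 1*(-99)) + P)) = 1/(√31030 + √(150 - 8943/5744)) = 1/(√31030 + √(852657/5744)) = 1/(√31030 + √306103863/1436)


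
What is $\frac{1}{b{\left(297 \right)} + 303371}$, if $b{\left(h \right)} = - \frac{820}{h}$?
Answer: $\frac{297}{90100367} \approx 3.2963 \cdot 10^{-6}$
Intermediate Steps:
$\frac{1}{b{\left(297 \right)} + 303371} = \frac{1}{- \frac{820}{297} + 303371} = \frac{1}{\frac{90100367}{297}} = \frac{297}{90100367}$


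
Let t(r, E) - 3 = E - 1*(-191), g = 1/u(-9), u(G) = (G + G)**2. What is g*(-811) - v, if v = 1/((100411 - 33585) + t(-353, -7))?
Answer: -54347867/21712212 ≈ -2.5031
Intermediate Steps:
u(G) = 4*G**2 (u(G) = (2*G)**2 = 4*G**2)
g = 1/324 (g = 1/(4*(-9)**2) = 1/(4*81) = 1/324 ≈ 0.0030864)
t(r, E) = 194 + E (t(r, E) = 3 + (E - 1*(-191)) = 3 + (E + 191) = 3 + (191 + E) = 194 + E)
v = 1/67013 (v = 1/((100411 - 33585) + (194 - 7)) = 1/(66826 + 187) = 1/67013 ≈ 1.4922e-5)
g*(-811) - v = (1/324)*(-811) - 1*1/67013 = -811/324 - 1/67013 = -54347867/21712212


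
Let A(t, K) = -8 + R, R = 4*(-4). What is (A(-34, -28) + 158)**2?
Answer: 17956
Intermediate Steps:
R = -16
A(t, K) = -24 (A(t, K) = -8 - 16 = -24)
(A(-34, -28) + 158)**2 = (-24 + 158)**2 = 134**2 = 17956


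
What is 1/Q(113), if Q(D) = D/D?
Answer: 1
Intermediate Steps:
Q(D) = 1
1/Q(113) = 1/1 = 1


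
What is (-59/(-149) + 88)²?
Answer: 173475241/22201 ≈ 7813.8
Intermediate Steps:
(-59/(-149) + 88)² = (-59*(-1/149) + 88)² = (59/149 + 88)² = (13171/149)² = 173475241/22201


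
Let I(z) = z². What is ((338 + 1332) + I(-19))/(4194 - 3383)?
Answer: 2031/811 ≈ 2.5043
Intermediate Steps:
((338 + 1332) + I(-19))/(4194 - 3383) = ((338 + 1332) + (-19)²)/(4194 - 3383) = (1670 + 361)/811 = 2031*(1/811) = 2031/811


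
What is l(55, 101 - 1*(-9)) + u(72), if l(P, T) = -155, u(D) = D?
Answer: -83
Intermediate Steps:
l(55, 101 - 1*(-9)) + u(72) = -155 + 72 = -83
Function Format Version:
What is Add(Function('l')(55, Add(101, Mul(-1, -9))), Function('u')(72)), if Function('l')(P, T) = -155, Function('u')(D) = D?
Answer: -83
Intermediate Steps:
Add(Function('l')(55, Add(101, Mul(-1, -9))), Function('u')(72)) = Add(-155, 72) = -83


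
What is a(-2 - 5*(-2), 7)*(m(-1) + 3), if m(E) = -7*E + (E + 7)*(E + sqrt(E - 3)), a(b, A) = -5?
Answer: -20 - 60*I ≈ -20.0 - 60.0*I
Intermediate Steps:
m(E) = -7*E + (7 + E)*(E + sqrt(-3 + E))
a(-2 - 5*(-2), 7)*(m(-1) + 3) = -5*(((-1)**2 + 7*sqrt(-3 - 1) - sqrt(-3 - 1)) + 3) = -5*((1 + 7*sqrt(-4) - sqrt(-4)) + 3) = -5*((1 + 7*(2*I) - 2*I) + 3) = -5*((1 + 14*I - 2*I) + 3) = -5*((1 + 12*I) + 3) = -5*(4 + 12*I) = -20 - 60*I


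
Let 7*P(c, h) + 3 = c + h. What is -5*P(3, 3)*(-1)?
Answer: 15/7 ≈ 2.1429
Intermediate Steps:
P(c, h) = -3/7 + c/7 + h/7 (P(c, h) = -3/7 + (c + h)/7 = -3/7 + (c/7 + h/7) = -3/7 + c/7 + h/7)
-5*P(3, 3)*(-1) = -5*(-3/7 + (1/7)*3 + (1/7)*3)*(-1) = -5*(-3/7 + 3/7 + 3/7)*(-1) = -5*3/7*(-1) = -15/7*(-1) = 15/7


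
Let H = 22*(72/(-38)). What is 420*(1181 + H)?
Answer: 9091740/19 ≈ 4.7851e+5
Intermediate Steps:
H = -792/19 (H = 22*(72*(-1/38)) = 22*(-36/19) = -792/19 ≈ -41.684)
420*(1181 + H) = 420*(1181 - 792/19) = 420*(21647/19) = 9091740/19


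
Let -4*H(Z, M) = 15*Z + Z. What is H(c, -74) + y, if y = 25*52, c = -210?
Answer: 2140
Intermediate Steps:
H(Z, M) = -4*Z (H(Z, M) = -(15*Z + Z)/4 = -4*Z)
y = 1300
H(c, -74) + y = -4*(-210) + 1300 = 840 + 1300 = 2140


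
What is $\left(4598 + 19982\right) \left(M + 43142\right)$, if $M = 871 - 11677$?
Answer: $794818880$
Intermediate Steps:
$M = -10806$
$\left(4598 + 19982\right) \left(M + 43142\right) = \left(4598 + 19982\right) \left(-10806 + 43142\right) = 24580 \cdot 32336 = 794818880$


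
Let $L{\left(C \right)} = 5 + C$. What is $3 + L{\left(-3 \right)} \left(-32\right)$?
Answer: $-61$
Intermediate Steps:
$3 + L{\left(-3 \right)} \left(-32\right) = 3 + \left(5 - 3\right) \left(-32\right) = 3 + 2 \left(-32\right) = 3 - 64 = -61$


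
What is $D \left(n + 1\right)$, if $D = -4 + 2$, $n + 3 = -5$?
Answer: $14$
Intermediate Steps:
$n = -8$ ($n = -3 - 5 = -8$)
$D = -2$
$D \left(n + 1\right) = - 2 \left(-8 + 1\right) = \left(-2\right) \left(-7\right) = 14$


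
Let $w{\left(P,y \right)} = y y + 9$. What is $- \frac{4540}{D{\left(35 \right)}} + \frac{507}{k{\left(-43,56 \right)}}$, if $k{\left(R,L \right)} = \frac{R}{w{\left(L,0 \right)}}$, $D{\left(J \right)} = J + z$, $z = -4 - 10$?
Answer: $- \frac{291043}{903} \approx -322.31$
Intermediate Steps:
$w{\left(P,y \right)} = 9 + y^{2}$ ($w{\left(P,y \right)} = y^{2} + 9 = 9 + y^{2}$)
$z = -14$
$D{\left(J \right)} = -14 + J$ ($D{\left(J \right)} = J - 14 = -14 + J$)
$k{\left(R,L \right)} = \frac{R}{9}$ ($k{\left(R,L \right)} = \frac{R}{9 + 0^{2}} = \frac{R}{9 + 0} = \frac{R}{9}$)
$- \frac{4540}{D{\left(35 \right)}} + \frac{507}{k{\left(-43,56 \right)}} = - \frac{4540}{-14 + 35} + \frac{507}{\frac{1}{9} \left(-43\right)} = - \frac{4540}{21} + \frac{507}{- \frac{43}{9}} = \left(-4540\right) \frac{1}{21} + 507 \left(- \frac{9}{43}\right) = - \frac{4540}{21} - \frac{4563}{43} = - \frac{291043}{903}$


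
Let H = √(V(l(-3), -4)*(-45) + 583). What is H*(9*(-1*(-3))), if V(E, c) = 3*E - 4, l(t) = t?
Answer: 108*√73 ≈ 922.75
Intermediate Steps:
V(E, c) = -4 + 3*E
H = 4*√73 (H = √((-4 + 3*(-3))*(-45) + 583) = √((-4 - 9)*(-45) + 583) = √(-13*(-45) + 583) = √(585 + 583) = √1168 = 4*√73 ≈ 34.176)
H*(9*(-1*(-3))) = (4*√73)*(9*(-1*(-3))) = (4*√73)*(9*3) = (4*√73)*27 = 108*√73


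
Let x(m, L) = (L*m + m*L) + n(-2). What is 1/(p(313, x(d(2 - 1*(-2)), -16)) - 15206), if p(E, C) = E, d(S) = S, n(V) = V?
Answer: -1/14893 ≈ -6.7146e-5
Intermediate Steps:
x(m, L) = -2 + 2*L*m (x(m, L) = (L*m + m*L) - 2 = (L*m + L*m) - 2 = 2*L*m - 2 = -2 + 2*L*m)
1/(p(313, x(d(2 - 1*(-2)), -16)) - 15206) = 1/(313 - 15206) = 1/(-14893) = -1/14893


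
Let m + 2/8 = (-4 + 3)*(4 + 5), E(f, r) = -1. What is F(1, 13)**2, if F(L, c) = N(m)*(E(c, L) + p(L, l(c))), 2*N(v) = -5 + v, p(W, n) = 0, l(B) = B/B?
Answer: 3249/64 ≈ 50.766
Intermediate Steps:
l(B) = 1
m = -37/4 (m = -1/4 + (-4 + 3)*(4 + 5) = -1/4 - 1*9 = -1/4 - 9 = -37/4 ≈ -9.2500)
N(v) = -5/2 + v/2 (N(v) = (-5 + v)/2 = -5/2 + v/2)
F(L, c) = 57/8 (F(L, c) = (-5/2 + (1/2)*(-37/4))*(-1 + 0) = (-5/2 - 37/8)*(-1) = -57/8*(-1) = 57/8)
F(1, 13)**2 = (57/8)**2 = 3249/64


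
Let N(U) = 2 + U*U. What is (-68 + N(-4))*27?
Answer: -1350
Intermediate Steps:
N(U) = 2 + U²
(-68 + N(-4))*27 = (-68 + (2 + (-4)²))*27 = (-68 + (2 + 16))*27 = (-68 + 18)*27 = -50*27 = -1350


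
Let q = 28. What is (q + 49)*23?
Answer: 1771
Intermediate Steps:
(q + 49)*23 = (28 + 49)*23 = 77*23 = 1771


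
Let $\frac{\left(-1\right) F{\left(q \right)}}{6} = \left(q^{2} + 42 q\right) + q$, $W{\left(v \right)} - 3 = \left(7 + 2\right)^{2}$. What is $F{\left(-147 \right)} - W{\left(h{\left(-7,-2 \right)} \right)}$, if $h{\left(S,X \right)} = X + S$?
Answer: $-91812$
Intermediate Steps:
$h{\left(S,X \right)} = S + X$
$W{\left(v \right)} = 84$ ($W{\left(v \right)} = 3 + \left(7 + 2\right)^{2} = 3 + 9^{2} = 3 + 81 = 84$)
$F{\left(q \right)} = - 258 q - 6 q^{2}$ ($F{\left(q \right)} = - 6 \left(\left(q^{2} + 42 q\right) + q\right) = - 6 \left(q^{2} + 43 q\right) = - 258 q - 6 q^{2}$)
$F{\left(-147 \right)} - W{\left(h{\left(-7,-2 \right)} \right)} = \left(-6\right) \left(-147\right) \left(43 - 147\right) - 84 = \left(-6\right) \left(-147\right) \left(-104\right) - 84 = -91728 - 84 = -91812$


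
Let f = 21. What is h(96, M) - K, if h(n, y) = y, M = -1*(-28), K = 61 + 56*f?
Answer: -1209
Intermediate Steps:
K = 1237 (K = 61 + 56*21 = 61 + 1176 = 1237)
M = 28
h(96, M) - K = 28 - 1*1237 = 28 - 1237 = -1209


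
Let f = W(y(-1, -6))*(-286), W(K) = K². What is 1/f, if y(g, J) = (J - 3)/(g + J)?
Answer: -49/23166 ≈ -0.0021152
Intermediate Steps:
y(g, J) = (-3 + J)/(J + g)
f = -23166/49 (f = ((-3 - 6)/(-6 - 1))²*(-286) = (-9/(-7))²*(-286) = (-⅐*(-9))²*(-286) = (9/7)²*(-286) = (81/49)*(-286) = -23166/49 ≈ -472.78)
1/f = 1/(-23166/49) = -49/23166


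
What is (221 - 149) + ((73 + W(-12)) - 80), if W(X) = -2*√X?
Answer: 65 - 4*I*√3 ≈ 65.0 - 6.9282*I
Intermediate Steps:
(221 - 149) + ((73 + W(-12)) - 80) = (221 - 149) + ((73 - 4*I*√3) - 80) = 72 + ((73 - 4*I*√3) - 80) = 72 + (-7 - 4*I*√3) = 65 - 4*I*√3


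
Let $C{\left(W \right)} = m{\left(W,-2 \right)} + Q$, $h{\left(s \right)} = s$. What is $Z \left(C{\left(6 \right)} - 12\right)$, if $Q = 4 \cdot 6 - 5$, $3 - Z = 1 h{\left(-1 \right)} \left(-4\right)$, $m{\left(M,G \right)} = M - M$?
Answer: $-7$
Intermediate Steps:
$m{\left(M,G \right)} = 0$
$Z = -1$ ($Z = 3 - 1 \left(-1\right) \left(-4\right) = 3 - \left(-1\right) \left(-4\right) = 3 - 4 = -1$)
$Q = 19$ ($Q = 24 - 5 = 19$)
$C{\left(W \right)} = 19$ ($C{\left(W \right)} = 0 + 19 = 19$)
$Z \left(C{\left(6 \right)} - 12\right) = - (19 - 12) = \left(-1\right) 7 = -7$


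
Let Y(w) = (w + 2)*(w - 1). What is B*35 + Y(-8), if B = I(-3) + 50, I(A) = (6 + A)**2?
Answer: 2119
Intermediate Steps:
B = 59 (B = (6 - 3)**2 + 50 = 3**2 + 50 = 9 + 50 = 59)
Y(w) = (-1 + w)*(2 + w) (Y(w) = (2 + w)*(-1 + w) = (-1 + w)*(2 + w))
B*35 + Y(-8) = 59*35 + (-2 - 8 + (-8)**2) = 2065 + (-2 - 8 + 64) = 2065 + 54 = 2119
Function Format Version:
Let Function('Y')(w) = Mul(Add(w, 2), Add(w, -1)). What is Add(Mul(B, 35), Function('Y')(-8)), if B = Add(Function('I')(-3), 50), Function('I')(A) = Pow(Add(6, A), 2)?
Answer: 2119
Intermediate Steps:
B = 59 (B = Add(Pow(Add(6, -3), 2), 50) = Add(Pow(3, 2), 50) = Add(9, 50) = 59)
Function('Y')(w) = Mul(Add(-1, w), Add(2, w)) (Function('Y')(w) = Mul(Add(2, w), Add(-1, w)) = Mul(Add(-1, w), Add(2, w)))
Add(Mul(B, 35), Function('Y')(-8)) = Add(Mul(59, 35), Add(-2, -8, Pow(-8, 2))) = Add(2065, Add(-2, -8, 64)) = Add(2065, 54) = 2119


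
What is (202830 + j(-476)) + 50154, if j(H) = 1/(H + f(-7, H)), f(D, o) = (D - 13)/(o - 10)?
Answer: 29259623229/115658 ≈ 2.5298e+5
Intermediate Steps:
f(D, o) = (-13 + D)/(-10 + o)
j(H) = 1/(H - 20/(-10 + H)) (j(H) = 1/(H + (-13 - 7)/(-10 + H)) = 1/(H - 20/(-10 + H)))
(202830 + j(-476)) + 50154 = (202830 + (-10 - 476)/(-20 - 476*(-10 - 476))) + 50154 = (202830 - 486/(-20 - 476*(-486))) + 50154 = (202830 - 486/(-20 + 231336)) + 50154 = (202830 - 486/231316) + 50154 = (202830 + (1/231316)*(-486)) + 50154 = (202830 - 243/115658) + 50154 = 23458911897/115658 + 50154 = 29259623229/115658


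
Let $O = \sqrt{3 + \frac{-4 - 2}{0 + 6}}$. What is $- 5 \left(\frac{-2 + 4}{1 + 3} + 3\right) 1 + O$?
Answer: $- \frac{35}{2} + \sqrt{2} \approx -16.086$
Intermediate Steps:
$O = \sqrt{2}$ ($O = \sqrt{3 - \frac{6}{6}} = \sqrt{3 - 1} = \sqrt{2} \approx 1.4142$)
$- 5 \left(\frac{-2 + 4}{1 + 3} + 3\right) 1 + O = - 5 \left(\frac{-2 + 4}{1 + 3} + 3\right) 1 + \sqrt{2} = - 5 \left(\frac{2}{4} + 3\right) 1 + \sqrt{2} = - 5 \left(2 \cdot \frac{1}{4} + 3\right) 1 + \sqrt{2} = - 5 \left(\frac{1}{2} + 3\right) 1 + \sqrt{2} = - 5 \cdot \frac{7}{2} \cdot 1 + \sqrt{2} = \left(-5\right) \frac{7}{2} + \sqrt{2} = - \frac{35}{2} + \sqrt{2}$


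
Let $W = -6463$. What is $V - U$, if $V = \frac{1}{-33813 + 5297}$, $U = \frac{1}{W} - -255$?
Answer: $- \frac{46996199487}{184298908} \approx -255.0$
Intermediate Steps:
$U = \frac{1648064}{6463}$ ($U = \frac{1}{-6463} - -255 = - \frac{1}{6463} + 255 = \frac{1648064}{6463} \approx 255.0$)
$V = - \frac{1}{28516}$ ($V = \frac{1}{-28516} = - \frac{1}{28516} \approx -3.5068 \cdot 10^{-5}$)
$V - U = - \frac{1}{28516} - \frac{1648064}{6463} = - \frac{46996199487}{184298908}$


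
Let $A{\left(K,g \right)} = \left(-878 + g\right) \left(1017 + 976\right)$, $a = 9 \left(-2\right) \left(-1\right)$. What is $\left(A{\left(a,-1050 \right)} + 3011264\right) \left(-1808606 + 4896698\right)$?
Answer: $-2566945594080$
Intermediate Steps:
$a = 18$ ($a = \left(-18\right) \left(-1\right) = 18$)
$A{\left(K,g \right)} = -1749854 + 1993 g$ ($A{\left(K,g \right)} = \left(-878 + g\right) 1993 = -1749854 + 1993 g$)
$\left(A{\left(a,-1050 \right)} + 3011264\right) \left(-1808606 + 4896698\right) = \left(\left(-1749854 + 1993 \left(-1050\right)\right) + 3011264\right) \left(-1808606 + 4896698\right) = \left(\left(-1749854 - 2092650\right) + 3011264\right) 3088092 = \left(-3842504 + 3011264\right) 3088092 = \left(-831240\right) 3088092 = -2566945594080$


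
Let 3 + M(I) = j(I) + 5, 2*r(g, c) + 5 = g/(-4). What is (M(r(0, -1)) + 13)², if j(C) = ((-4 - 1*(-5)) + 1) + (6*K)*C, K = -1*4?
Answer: 5929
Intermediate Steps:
K = -4
r(g, c) = -5/2 - g/8 (r(g, c) = -5/2 + (g/(-4))/2 = -5/2 + (g*(-¼))/2 = -5/2 + (-g/4)/2 = -5/2 - g/8)
j(C) = 2 - 24*C (j(C) = ((-4 - 1*(-5)) + 1) + (6*(-4))*C = ((-4 + 5) + 1) - 24*C = (1 + 1) - 24*C = 2 - 24*C)
M(I) = 4 - 24*I (M(I) = -3 + ((2 - 24*I) + 5) = -3 + (7 - 24*I) = 4 - 24*I)
(M(r(0, -1)) + 13)² = ((4 - 24*(-5/2 - ⅛*0)) + 13)² = ((4 - 24*(-5/2 + 0)) + 13)² = ((4 - 24*(-5/2)) + 13)² = ((4 + 60) + 13)² = (64 + 13)² = 77² = 5929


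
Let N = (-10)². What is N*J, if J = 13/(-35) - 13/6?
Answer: -5330/21 ≈ -253.81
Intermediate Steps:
N = 100
J = -533/210 (J = 13*(-1/35) - 13*⅙ = -13/35 - 13/6 = -533/210 ≈ -2.5381)
N*J = 100*(-533/210) = -5330/21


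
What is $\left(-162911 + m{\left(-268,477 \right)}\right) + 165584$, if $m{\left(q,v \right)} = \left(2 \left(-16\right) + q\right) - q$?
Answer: $2641$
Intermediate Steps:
$m{\left(q,v \right)} = -32$ ($m{\left(q,v \right)} = \left(-32 + q\right) - q = -32$)
$\left(-162911 + m{\left(-268,477 \right)}\right) + 165584 = \left(-162911 - 32\right) + 165584 = -162943 + 165584 = 2641$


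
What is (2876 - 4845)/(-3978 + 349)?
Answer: 1969/3629 ≈ 0.54257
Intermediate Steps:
(2876 - 4845)/(-3978 + 349) = -1969/(-3629) = -1969*(-1/3629) = 1969/3629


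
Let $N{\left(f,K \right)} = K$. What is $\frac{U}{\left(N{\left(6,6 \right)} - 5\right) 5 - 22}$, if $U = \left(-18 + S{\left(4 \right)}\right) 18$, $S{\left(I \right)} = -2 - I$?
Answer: $\frac{432}{17} \approx 25.412$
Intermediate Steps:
$U = -432$ ($U = \left(-18 - 6\right) 18 = \left(-24\right) 18 = -432$)
$\frac{U}{\left(N{\left(6,6 \right)} - 5\right) 5 - 22} = - \frac{432}{\left(6 - 5\right) 5 - 22} = - \frac{432}{1 \cdot 5 - 22} = - \frac{432}{5 - 22} = - \frac{432}{-17} = \left(-432\right) \left(- \frac{1}{17}\right) = \frac{432}{17}$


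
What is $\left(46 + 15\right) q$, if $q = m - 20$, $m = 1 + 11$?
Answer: $-488$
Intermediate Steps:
$m = 12$
$q = -8$ ($q = 12 - 20 = -8$)
$\left(46 + 15\right) q = \left(46 + 15\right) \left(-8\right) = 61 \left(-8\right) = -488$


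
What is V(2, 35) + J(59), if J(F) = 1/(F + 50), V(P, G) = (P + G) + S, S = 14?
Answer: 5560/109 ≈ 51.009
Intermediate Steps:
V(P, G) = 14 + G + P (V(P, G) = (P + G) + 14 = (G + P) + 14 = 14 + G + P)
J(F) = 1/(50 + F)
V(2, 35) + J(59) = (14 + 35 + 2) + 1/(50 + 59) = 51 + 1/109 = 5560/109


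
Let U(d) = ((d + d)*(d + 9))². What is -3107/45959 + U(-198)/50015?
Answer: 36777842494517/328377055 ≈ 1.1200e+5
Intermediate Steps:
U(d) = 4*d²*(9 + d)² (U(d) = ((2*d)*(9 + d))² = (2*d*(9 + d))² = 4*d²*(9 + d)²)
-3107/45959 + U(-198)/50015 = -3107/45959 + (4*(-198)²*(9 - 198)²)/50015 = -3107*1/45959 + (4*39204*(-189)²)*(1/50015) = -3107/45959 + (4*39204*35721)*(1/50015) = -3107/45959 + 5601624336*(1/50015) = -3107/45959 + 800232048/7145 = 36777842494517/328377055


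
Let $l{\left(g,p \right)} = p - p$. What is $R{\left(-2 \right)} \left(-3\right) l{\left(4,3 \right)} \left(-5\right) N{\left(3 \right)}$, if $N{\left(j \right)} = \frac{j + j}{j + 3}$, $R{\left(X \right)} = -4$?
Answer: $0$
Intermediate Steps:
$l{\left(g,p \right)} = 0$
$N{\left(j \right)} = \frac{2 j}{3 + j}$
$R{\left(-2 \right)} \left(-3\right) l{\left(4,3 \right)} \left(-5\right) N{\left(3 \right)} = \left(-4\right) \left(-3\right) 0 \left(-5\right) 2 \cdot 3 \frac{1}{3 + 3} = 12 \cdot 0 \cdot 2 \cdot 3 \cdot \frac{1}{6} = 12 \cdot 0 \cdot 1 = 12 \cdot 0 = 0$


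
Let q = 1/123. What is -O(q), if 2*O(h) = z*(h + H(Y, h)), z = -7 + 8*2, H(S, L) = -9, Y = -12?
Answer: 1659/41 ≈ 40.463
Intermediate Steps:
q = 1/123 ≈ 0.0081301
z = 9 (z = -7 + 16 = 9)
O(h) = -81/2 + 9*h/2 (O(h) = (9*(h - 9))/2 = (9*(-9 + h))/2 = (-81 + 9*h)/2 = -81/2 + 9*h/2)
-O(q) = -(-81/2 + (9/2)*(1/123)) = -(-81/2 + 3/82) = -1*(-1659/41) = 1659/41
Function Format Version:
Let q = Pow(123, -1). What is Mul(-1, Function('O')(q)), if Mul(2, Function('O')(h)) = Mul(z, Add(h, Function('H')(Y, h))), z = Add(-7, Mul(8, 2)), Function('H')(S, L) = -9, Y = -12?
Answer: Rational(1659, 41) ≈ 40.463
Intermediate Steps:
q = Rational(1, 123) ≈ 0.0081301
z = 9 (z = Add(-7, 16) = 9)
Function('O')(h) = Add(Rational(-81, 2), Mul(Rational(9, 2), h)) (Function('O')(h) = Mul(Rational(1, 2), Mul(9, Add(h, -9))) = Mul(Rational(1, 2), Mul(9, Add(-9, h))) = Mul(Rational(1, 2), Add(-81, Mul(9, h))) = Add(Rational(-81, 2), Mul(Rational(9, 2), h)))
Mul(-1, Function('O')(q)) = Mul(-1, Add(Rational(-81, 2), Mul(Rational(9, 2), Rational(1, 123)))) = Mul(-1, Add(Rational(-81, 2), Rational(3, 82))) = Mul(-1, Rational(-1659, 41)) = Rational(1659, 41)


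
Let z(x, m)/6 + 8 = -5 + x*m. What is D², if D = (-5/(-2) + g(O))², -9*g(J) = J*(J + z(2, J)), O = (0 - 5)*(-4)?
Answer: 2740022580300625/104976 ≈ 2.6101e+10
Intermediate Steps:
z(x, m) = -78 + 6*m*x (z(x, m) = -48 + 6*(-5 + x*m) = -48 + 6*(-5 + m*x) = -48 + (-30 + 6*m*x) = -78 + 6*m*x)
O = 20 (O = -5*(-4) = 20)
g(J) = -J*(-78 + 13*J)/9 (g(J) = -J*(J + (-78 + 6*J*2))/9 = -J*(J + (-78 + 12*J))/9 = -J*(-78 + 13*J)/9)
D = 52345225/324 (D = (-5/(-2) + (13/9)*20*(6 - 1*20))² = (-5*(-½) + (13/9)*20*(6 - 20))² = (5/2 + (13/9)*20*(-14))² = (5/2 - 3640/9)² = (-7235/18)² = 52345225/324 ≈ 1.6156e+5)
D² = (52345225/324)² = 2740022580300625/104976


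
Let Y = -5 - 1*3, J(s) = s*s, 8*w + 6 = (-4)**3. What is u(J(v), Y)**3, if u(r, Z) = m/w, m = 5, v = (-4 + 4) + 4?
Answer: -64/343 ≈ -0.18659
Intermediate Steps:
v = 4 (v = 0 + 4 = 4)
w = -35/4 (w = -3/4 + (1/8)*(-4)**3 = -3/4 + (1/8)*(-64) = -3/4 - 8 = -35/4 ≈ -8.7500)
J(s) = s**2
Y = -8 (Y = -5 - 3 = -8)
u(r, Z) = -4/7 (u(r, Z) = 5/(-35/4) = 5*(-4/35) = -4/7)
u(J(v), Y)**3 = (-4/7)**3 = -64/343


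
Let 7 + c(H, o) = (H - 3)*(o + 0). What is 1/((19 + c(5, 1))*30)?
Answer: 1/420 ≈ 0.0023810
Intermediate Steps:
c(H, o) = -7 + o*(-3 + H) (c(H, o) = -7 + (H - 3)*(o + 0) = -7 + (-3 + H)*o = -7 + o*(-3 + H))
1/((19 + c(5, 1))*30) = 1/((19 + (-7 - 3*1 + 5*1))*30) = 1/((19 + (-7 - 3 + 5))*30) = 1/((19 - 5)*30) = 1/(14*30) = 1/420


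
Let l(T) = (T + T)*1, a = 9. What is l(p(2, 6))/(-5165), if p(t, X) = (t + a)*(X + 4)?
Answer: -44/1033 ≈ -0.042594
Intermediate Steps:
p(t, X) = (4 + X)*(9 + t) (p(t, X) = (t + 9)*(X + 4) = (9 + t)*(4 + X) = (4 + X)*(9 + t))
l(T) = 2*T (l(T) = (2*T)*1 = 2*T)
l(p(2, 6))/(-5165) = (2*(36 + 4*2 + 9*6 + 6*2))/(-5165) = (2*(36 + 8 + 54 + 12))*(-1/5165) = (2*110)*(-1/5165) = 220*(-1/5165) = -44/1033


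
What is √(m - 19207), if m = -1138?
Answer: I*√20345 ≈ 142.64*I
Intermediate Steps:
√(m - 19207) = √(-1138 - 19207) = √(-20345) = I*√20345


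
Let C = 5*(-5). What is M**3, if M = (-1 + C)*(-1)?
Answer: 17576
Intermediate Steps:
C = -25
M = 26 (M = (-1 - 25)*(-1) = -26*(-1) = 26)
M**3 = 26**3 = 17576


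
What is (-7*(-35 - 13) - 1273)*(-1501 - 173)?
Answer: 1568538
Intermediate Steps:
(-7*(-35 - 13) - 1273)*(-1501 - 173) = (-7*(-48) - 1273)*(-1674) = (336 - 1273)*(-1674) = -937*(-1674) = 1568538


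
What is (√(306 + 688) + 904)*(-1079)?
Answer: -975416 - 1079*√994 ≈ -1.0094e+6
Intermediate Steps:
(√(306 + 688) + 904)*(-1079) = (√994 + 904)*(-1079) = (904 + √994)*(-1079) = -975416 - 1079*√994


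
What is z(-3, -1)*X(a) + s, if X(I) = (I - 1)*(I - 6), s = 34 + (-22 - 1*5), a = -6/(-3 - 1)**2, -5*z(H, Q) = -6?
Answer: 2803/160 ≈ 17.519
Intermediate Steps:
z(H, Q) = 6/5 (z(H, Q) = -1/5*(-6) = 6/5)
a = -3/8 (a = -6/((-4)**2) = -6/16 = -6*1/16 = -3/8 ≈ -0.37500)
s = 7 (s = 34 + (-22 - 5) = 34 - 27 = 7)
X(I) = (-1 + I)*(-6 + I)
z(-3, -1)*X(a) + s = 6*(6 + (-3/8)**2 - 7*(-3/8))/5 + 7 = 6*(6 + 9/64 + 21/8)/5 + 7 = (6/5)*(561/64) + 7 = 1683/160 + 7 = 2803/160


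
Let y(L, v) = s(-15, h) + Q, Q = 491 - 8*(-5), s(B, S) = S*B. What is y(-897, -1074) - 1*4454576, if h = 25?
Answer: -4454420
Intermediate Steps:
s(B, S) = B*S
Q = 531 (Q = 491 - 1*(-40) = 491 + 40 = 531)
y(L, v) = 156 (y(L, v) = -15*25 + 531 = -375 + 531 = 156)
y(-897, -1074) - 1*4454576 = 156 - 1*4454576 = 156 - 4454576 = -4454420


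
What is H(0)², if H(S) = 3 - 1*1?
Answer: 4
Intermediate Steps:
H(S) = 2 (H(S) = 3 - 1 = 2)
H(0)² = 2² = 4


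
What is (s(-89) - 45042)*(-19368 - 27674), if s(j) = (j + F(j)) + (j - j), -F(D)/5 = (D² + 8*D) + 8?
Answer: 3820563072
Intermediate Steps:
F(D) = -40 - 40*D - 5*D² (F(D) = -5*((D² + 8*D) + 8) = -5*(8 + D² + 8*D) = -40 - 40*D - 5*D²)
s(j) = -40 - 39*j - 5*j² (s(j) = (j + (-40 - 40*j - 5*j²)) + (j - j) = (-40 - 39*j - 5*j²) + 0 = -40 - 39*j - 5*j²)
(s(-89) - 45042)*(-19368 - 27674) = ((-40 - 39*(-89) - 5*(-89)²) - 45042)*(-19368 - 27674) = ((-40 + 3471 - 5*7921) - 45042)*(-47042) = ((-40 + 3471 - 39605) - 45042)*(-47042) = (-36174 - 45042)*(-47042) = -81216*(-47042) = 3820563072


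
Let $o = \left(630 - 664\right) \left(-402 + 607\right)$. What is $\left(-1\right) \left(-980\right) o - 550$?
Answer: $-6831150$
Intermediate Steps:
$o = -6970$ ($o = \left(-34\right) 205 = -6970$)
$\left(-1\right) \left(-980\right) o - 550 = \left(-1\right) \left(-980\right) \left(-6970\right) - 550 = 980 \left(-6970\right) - 550 = -6830600 - 550 = -6831150$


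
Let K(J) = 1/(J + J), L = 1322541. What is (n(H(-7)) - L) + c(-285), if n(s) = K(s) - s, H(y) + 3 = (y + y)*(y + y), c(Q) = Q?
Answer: -510685333/386 ≈ -1.3230e+6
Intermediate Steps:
H(y) = -3 + 4*y² (H(y) = -3 + (y + y)*(y + y) = -3 + (2*y)*(2*y) = -3 + 4*y²)
K(J) = 1/(2*J)
n(s) = 1/(2*s) - s
(n(H(-7)) - L) + c(-285) = ((1/(2*(-3 + 4*(-7)²)) - (-3 + 4*(-7)²)) - 1*1322541) - 285 = ((1/(2*(-3 + 4*49)) - (-3 + 4*49)) - 1322541) - 285 = ((1/(2*(-3 + 196)) - (-3 + 196)) - 1322541) - 285 = (((½)/193 - 1*193) - 1322541) - 285 = (((½)*(1/193) - 193) - 1322541) - 285 = ((1/386 - 193) - 1322541) - 285 = (-74497/386 - 1322541) - 285 = -510575323/386 - 285 = -510685333/386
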